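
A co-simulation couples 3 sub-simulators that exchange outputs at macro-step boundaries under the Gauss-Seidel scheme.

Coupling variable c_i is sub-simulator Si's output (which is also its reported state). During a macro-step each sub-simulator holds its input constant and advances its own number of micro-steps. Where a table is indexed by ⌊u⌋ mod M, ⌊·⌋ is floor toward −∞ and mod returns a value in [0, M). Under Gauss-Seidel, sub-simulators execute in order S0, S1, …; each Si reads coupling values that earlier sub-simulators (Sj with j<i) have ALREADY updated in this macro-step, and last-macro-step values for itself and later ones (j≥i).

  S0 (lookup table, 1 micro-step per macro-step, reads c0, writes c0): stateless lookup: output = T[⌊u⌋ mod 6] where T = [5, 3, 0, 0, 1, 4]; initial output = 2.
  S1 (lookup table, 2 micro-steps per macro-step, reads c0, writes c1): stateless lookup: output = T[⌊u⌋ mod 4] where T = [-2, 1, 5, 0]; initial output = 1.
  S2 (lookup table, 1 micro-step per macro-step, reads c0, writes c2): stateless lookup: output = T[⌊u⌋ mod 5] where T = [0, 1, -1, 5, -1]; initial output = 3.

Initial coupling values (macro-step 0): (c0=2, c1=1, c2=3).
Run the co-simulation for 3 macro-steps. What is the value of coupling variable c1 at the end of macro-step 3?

macro 1: S0 reads c0=2 → after 1×micro: 0; S1 reads c0=0 → after 2×micro: -2; S2 reads c0=0 → after 1×micro: 0 ⇒ (c0=0, c1=-2, c2=0)
macro 2: S0 reads c0=0 → after 1×micro: 5; S1 reads c0=5 → after 2×micro: 1; S2 reads c0=5 → after 1×micro: 0 ⇒ (c0=5, c1=1, c2=0)
macro 3: S0 reads c0=5 → after 1×micro: 4; S1 reads c0=4 → after 2×micro: -2; S2 reads c0=4 → after 1×micro: -1 ⇒ (c0=4, c1=-2, c2=-1)

c1 at macro-step 3 = -2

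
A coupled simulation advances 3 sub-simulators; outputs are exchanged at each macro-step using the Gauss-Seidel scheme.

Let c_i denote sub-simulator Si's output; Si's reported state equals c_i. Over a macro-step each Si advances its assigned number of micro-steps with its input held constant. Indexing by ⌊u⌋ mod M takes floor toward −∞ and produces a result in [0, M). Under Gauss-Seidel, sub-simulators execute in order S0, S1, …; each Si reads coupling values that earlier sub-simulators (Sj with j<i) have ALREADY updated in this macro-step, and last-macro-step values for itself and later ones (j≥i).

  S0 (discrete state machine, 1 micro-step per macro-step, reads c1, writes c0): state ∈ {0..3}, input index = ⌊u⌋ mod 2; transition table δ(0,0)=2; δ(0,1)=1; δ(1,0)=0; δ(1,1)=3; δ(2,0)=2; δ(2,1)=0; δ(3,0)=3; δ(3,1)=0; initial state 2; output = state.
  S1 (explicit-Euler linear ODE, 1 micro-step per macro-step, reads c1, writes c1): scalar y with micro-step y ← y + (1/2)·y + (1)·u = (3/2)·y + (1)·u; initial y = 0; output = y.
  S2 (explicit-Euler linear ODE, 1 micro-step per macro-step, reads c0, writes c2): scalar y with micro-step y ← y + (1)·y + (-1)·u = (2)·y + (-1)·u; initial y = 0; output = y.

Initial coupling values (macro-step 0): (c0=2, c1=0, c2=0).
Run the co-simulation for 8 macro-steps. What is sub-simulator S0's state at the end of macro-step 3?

S0 state at macro-step 3 = 2

macro 1: S0 reads c1=0 → after 1×micro: 2; S1 reads c1=0 → after 1×micro: 0; S2 reads c0=2 → after 1×micro: -2 ⇒ (c0=2, c1=0, c2=-2)
macro 2: S0 reads c1=0 → after 1×micro: 2; S1 reads c1=0 → after 1×micro: 0; S2 reads c0=2 → after 1×micro: -6 ⇒ (c0=2, c1=0, c2=-6)
macro 3: S0 reads c1=0 → after 1×micro: 2; S1 reads c1=0 → after 1×micro: 0; S2 reads c0=2 → after 1×micro: -14 ⇒ (c0=2, c1=0, c2=-14)
macro 4: S0 reads c1=0 → after 1×micro: 2; S1 reads c1=0 → after 1×micro: 0; S2 reads c0=2 → after 1×micro: -30 ⇒ (c0=2, c1=0, c2=-30)
macro 5: S0 reads c1=0 → after 1×micro: 2; S1 reads c1=0 → after 1×micro: 0; S2 reads c0=2 → after 1×micro: -62 ⇒ (c0=2, c1=0, c2=-62)
macro 6: S0 reads c1=0 → after 1×micro: 2; S1 reads c1=0 → after 1×micro: 0; S2 reads c0=2 → after 1×micro: -126 ⇒ (c0=2, c1=0, c2=-126)
macro 7: S0 reads c1=0 → after 1×micro: 2; S1 reads c1=0 → after 1×micro: 0; S2 reads c0=2 → after 1×micro: -254 ⇒ (c0=2, c1=0, c2=-254)
macro 8: S0 reads c1=0 → after 1×micro: 2; S1 reads c1=0 → after 1×micro: 0; S2 reads c0=2 → after 1×micro: -510 ⇒ (c0=2, c1=0, c2=-510)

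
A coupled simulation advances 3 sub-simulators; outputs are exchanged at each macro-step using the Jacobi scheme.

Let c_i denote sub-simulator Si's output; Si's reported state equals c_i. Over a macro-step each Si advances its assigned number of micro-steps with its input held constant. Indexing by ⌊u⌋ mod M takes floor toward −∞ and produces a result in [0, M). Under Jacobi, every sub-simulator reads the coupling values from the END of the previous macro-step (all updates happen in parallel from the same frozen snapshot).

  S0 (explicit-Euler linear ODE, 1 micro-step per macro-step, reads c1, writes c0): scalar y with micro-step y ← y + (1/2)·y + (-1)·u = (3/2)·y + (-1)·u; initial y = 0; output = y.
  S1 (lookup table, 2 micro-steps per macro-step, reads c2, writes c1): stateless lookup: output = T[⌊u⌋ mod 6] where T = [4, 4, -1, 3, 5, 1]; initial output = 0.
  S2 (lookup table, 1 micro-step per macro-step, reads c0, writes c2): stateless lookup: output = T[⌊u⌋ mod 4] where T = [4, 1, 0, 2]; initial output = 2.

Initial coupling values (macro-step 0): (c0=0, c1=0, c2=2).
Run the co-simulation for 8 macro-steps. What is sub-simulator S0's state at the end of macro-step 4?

macro 1: S0 reads c1=0 → after 1×micro: 0; S1 reads c2=2 → after 2×micro: -1; S2 reads c0=0 → after 1×micro: 4 ⇒ (c0=0, c1=-1, c2=4)
macro 2: S0 reads c1=-1 → after 1×micro: 1; S1 reads c2=4 → after 2×micro: 5; S2 reads c0=0 → after 1×micro: 4 ⇒ (c0=1, c1=5, c2=4)
macro 3: S0 reads c1=5 → after 1×micro: -7/2; S1 reads c2=4 → after 2×micro: 5; S2 reads c0=1 → after 1×micro: 1 ⇒ (c0=-7/2, c1=5, c2=1)
macro 4: S0 reads c1=5 → after 1×micro: -41/4; S1 reads c2=1 → after 2×micro: 4; S2 reads c0=-7/2 → after 1×micro: 4 ⇒ (c0=-41/4, c1=4, c2=4)
macro 5: S0 reads c1=4 → after 1×micro: -155/8; S1 reads c2=4 → after 2×micro: 5; S2 reads c0=-41/4 → after 1×micro: 1 ⇒ (c0=-155/8, c1=5, c2=1)
macro 6: S0 reads c1=5 → after 1×micro: -545/16; S1 reads c2=1 → after 2×micro: 4; S2 reads c0=-155/8 → after 1×micro: 4 ⇒ (c0=-545/16, c1=4, c2=4)
macro 7: S0 reads c1=4 → after 1×micro: -1763/32; S1 reads c2=4 → after 2×micro: 5; S2 reads c0=-545/16 → after 1×micro: 1 ⇒ (c0=-1763/32, c1=5, c2=1)
macro 8: S0 reads c1=5 → after 1×micro: -5609/64; S1 reads c2=1 → after 2×micro: 4; S2 reads c0=-1763/32 → after 1×micro: 4 ⇒ (c0=-5609/64, c1=4, c2=4)

S0 state at macro-step 4 = -41/4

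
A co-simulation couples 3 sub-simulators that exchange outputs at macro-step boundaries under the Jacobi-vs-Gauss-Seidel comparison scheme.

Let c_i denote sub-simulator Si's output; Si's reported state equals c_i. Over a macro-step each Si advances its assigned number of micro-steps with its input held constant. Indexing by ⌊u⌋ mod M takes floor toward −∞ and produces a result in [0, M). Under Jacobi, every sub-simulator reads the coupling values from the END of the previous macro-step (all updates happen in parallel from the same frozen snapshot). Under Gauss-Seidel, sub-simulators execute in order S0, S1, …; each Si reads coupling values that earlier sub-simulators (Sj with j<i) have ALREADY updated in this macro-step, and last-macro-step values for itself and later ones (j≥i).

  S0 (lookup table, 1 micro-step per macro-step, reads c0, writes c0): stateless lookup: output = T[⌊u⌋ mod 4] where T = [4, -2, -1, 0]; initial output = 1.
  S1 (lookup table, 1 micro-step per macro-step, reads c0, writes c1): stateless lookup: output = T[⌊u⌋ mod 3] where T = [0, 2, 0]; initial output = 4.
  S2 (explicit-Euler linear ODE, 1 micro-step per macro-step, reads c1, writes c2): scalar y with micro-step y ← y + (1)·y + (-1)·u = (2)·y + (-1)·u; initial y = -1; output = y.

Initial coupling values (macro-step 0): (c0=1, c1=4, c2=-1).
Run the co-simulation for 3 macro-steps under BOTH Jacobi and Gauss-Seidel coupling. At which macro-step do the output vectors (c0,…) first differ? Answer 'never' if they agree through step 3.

[Jacobi] macro 1: S0 reads c0=1 → after 1×micro: -2; S1 reads c0=1 → after 1×micro: 2; S2 reads c1=4 → after 1×micro: -6 ⇒ (c0=-2, c1=2, c2=-6)
[Jacobi] macro 2: S0 reads c0=-2 → after 1×micro: -1; S1 reads c0=-2 → after 1×micro: 2; S2 reads c1=2 → after 1×micro: -14 ⇒ (c0=-1, c1=2, c2=-14)
[Jacobi] macro 3: S0 reads c0=-1 → after 1×micro: 0; S1 reads c0=-1 → after 1×micro: 0; S2 reads c1=2 → after 1×micro: -30 ⇒ (c0=0, c1=0, c2=-30)
[Gauss-Seidel] macro 1: S0 reads c0=1 → after 1×micro: -2; S1 reads c0=-2 → after 1×micro: 2; S2 reads c1=2 → after 1×micro: -4 ⇒ (c0=-2, c1=2, c2=-4)
[Gauss-Seidel] macro 2: S0 reads c0=-2 → after 1×micro: -1; S1 reads c0=-1 → after 1×micro: 0; S2 reads c1=0 → after 1×micro: -8 ⇒ (c0=-1, c1=0, c2=-8)
[Gauss-Seidel] macro 3: S0 reads c0=-1 → after 1×micro: 0; S1 reads c0=0 → after 1×micro: 0; S2 reads c1=0 → after 1×micro: -16 ⇒ (c0=0, c1=0, c2=-16)

first divergence at macro-step: 1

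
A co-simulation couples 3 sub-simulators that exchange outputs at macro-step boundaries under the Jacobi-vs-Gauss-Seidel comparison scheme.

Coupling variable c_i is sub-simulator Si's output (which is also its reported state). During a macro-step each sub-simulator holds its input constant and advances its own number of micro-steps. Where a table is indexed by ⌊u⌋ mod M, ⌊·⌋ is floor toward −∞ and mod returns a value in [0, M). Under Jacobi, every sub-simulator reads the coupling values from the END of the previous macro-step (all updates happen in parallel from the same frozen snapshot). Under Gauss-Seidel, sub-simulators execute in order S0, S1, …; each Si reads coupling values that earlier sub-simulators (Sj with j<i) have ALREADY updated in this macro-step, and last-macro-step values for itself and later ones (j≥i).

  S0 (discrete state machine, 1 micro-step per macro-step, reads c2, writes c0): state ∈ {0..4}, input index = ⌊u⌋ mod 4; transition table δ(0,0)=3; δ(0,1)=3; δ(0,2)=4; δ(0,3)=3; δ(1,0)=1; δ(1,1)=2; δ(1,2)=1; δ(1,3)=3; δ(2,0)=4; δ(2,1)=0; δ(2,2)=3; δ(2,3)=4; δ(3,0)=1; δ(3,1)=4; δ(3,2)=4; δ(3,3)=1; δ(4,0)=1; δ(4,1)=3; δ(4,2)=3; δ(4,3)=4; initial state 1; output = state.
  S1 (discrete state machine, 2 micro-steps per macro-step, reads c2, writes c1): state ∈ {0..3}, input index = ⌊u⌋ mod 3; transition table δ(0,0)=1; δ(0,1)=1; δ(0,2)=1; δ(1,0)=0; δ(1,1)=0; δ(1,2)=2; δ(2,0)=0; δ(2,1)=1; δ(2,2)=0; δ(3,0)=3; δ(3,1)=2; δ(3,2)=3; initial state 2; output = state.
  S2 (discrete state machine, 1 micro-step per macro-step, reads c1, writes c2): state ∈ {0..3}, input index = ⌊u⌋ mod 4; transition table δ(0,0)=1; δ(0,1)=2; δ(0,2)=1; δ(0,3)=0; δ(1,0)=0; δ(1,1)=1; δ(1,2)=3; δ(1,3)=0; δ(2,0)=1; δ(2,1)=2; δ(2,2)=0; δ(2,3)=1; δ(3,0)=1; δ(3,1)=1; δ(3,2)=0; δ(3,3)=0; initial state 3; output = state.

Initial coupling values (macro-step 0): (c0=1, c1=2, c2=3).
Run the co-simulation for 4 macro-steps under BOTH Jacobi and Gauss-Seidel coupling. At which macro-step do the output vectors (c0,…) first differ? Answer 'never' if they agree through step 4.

[Jacobi] macro 1: S0 reads c2=3 → after 1×micro: 3; S1 reads c2=3 → after 2×micro: 1; S2 reads c1=2 → after 1×micro: 0 ⇒ (c0=3, c1=1, c2=0)
[Jacobi] macro 2: S0 reads c2=0 → after 1×micro: 1; S1 reads c2=0 → after 2×micro: 1; S2 reads c1=1 → after 1×micro: 2 ⇒ (c0=1, c1=1, c2=2)
[Jacobi] macro 3: S0 reads c2=2 → after 1×micro: 1; S1 reads c2=2 → after 2×micro: 0; S2 reads c1=1 → after 1×micro: 2 ⇒ (c0=1, c1=0, c2=2)
[Jacobi] macro 4: S0 reads c2=2 → after 1×micro: 1; S1 reads c2=2 → after 2×micro: 2; S2 reads c1=0 → after 1×micro: 1 ⇒ (c0=1, c1=2, c2=1)
[Gauss-Seidel] macro 1: S0 reads c2=3 → after 1×micro: 3; S1 reads c2=3 → after 2×micro: 1; S2 reads c1=1 → after 1×micro: 1 ⇒ (c0=3, c1=1, c2=1)
[Gauss-Seidel] macro 2: S0 reads c2=1 → after 1×micro: 4; S1 reads c2=1 → after 2×micro: 1; S2 reads c1=1 → after 1×micro: 1 ⇒ (c0=4, c1=1, c2=1)
[Gauss-Seidel] macro 3: S0 reads c2=1 → after 1×micro: 3; S1 reads c2=1 → after 2×micro: 1; S2 reads c1=1 → after 1×micro: 1 ⇒ (c0=3, c1=1, c2=1)
[Gauss-Seidel] macro 4: S0 reads c2=1 → after 1×micro: 4; S1 reads c2=1 → after 2×micro: 1; S2 reads c1=1 → after 1×micro: 1 ⇒ (c0=4, c1=1, c2=1)

first divergence at macro-step: 1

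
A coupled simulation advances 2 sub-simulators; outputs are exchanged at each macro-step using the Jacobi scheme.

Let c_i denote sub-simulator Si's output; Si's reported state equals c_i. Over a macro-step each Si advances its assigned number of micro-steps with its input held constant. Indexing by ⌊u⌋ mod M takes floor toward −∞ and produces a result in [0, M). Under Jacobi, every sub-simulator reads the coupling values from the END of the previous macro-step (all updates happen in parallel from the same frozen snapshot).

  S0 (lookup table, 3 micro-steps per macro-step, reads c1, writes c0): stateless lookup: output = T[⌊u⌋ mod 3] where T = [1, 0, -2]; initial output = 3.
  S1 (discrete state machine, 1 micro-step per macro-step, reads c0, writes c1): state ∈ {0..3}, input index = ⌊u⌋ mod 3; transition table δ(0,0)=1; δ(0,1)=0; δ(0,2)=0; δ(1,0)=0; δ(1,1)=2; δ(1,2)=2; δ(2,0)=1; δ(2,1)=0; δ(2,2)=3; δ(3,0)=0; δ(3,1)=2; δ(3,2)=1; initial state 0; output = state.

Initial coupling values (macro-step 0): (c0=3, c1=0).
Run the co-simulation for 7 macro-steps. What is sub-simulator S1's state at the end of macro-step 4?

macro 1: S0 reads c1=0 → after 3×micro: 1; S1 reads c0=3 → after 1×micro: 1 ⇒ (c0=1, c1=1)
macro 2: S0 reads c1=1 → after 3×micro: 0; S1 reads c0=1 → after 1×micro: 2 ⇒ (c0=0, c1=2)
macro 3: S0 reads c1=2 → after 3×micro: -2; S1 reads c0=0 → after 1×micro: 1 ⇒ (c0=-2, c1=1)
macro 4: S0 reads c1=1 → after 3×micro: 0; S1 reads c0=-2 → after 1×micro: 2 ⇒ (c0=0, c1=2)
macro 5: S0 reads c1=2 → after 3×micro: -2; S1 reads c0=0 → after 1×micro: 1 ⇒ (c0=-2, c1=1)
macro 6: S0 reads c1=1 → after 3×micro: 0; S1 reads c0=-2 → after 1×micro: 2 ⇒ (c0=0, c1=2)
macro 7: S0 reads c1=2 → after 3×micro: -2; S1 reads c0=0 → after 1×micro: 1 ⇒ (c0=-2, c1=1)

S1 state at macro-step 4 = 2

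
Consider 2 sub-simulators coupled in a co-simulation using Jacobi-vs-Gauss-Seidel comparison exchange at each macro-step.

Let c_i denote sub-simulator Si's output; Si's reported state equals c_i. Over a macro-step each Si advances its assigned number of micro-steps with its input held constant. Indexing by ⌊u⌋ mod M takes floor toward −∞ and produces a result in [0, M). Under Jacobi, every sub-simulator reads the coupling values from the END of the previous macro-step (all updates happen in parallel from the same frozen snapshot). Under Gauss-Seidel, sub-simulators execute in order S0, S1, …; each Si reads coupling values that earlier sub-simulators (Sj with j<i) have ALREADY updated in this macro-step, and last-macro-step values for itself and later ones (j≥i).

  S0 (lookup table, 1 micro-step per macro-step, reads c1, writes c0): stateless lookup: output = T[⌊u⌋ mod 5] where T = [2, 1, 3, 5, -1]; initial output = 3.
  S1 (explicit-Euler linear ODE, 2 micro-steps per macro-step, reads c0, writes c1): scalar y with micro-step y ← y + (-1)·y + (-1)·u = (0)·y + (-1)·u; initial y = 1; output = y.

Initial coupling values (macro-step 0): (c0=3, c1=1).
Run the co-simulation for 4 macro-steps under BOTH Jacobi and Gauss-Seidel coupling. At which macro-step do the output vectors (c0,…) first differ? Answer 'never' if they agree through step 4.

first divergence at macro-step: 1

[Jacobi] macro 1: S0 reads c1=1 → after 1×micro: 1; S1 reads c0=3 → after 2×micro: -3 ⇒ (c0=1, c1=-3)
[Jacobi] macro 2: S0 reads c1=-3 → after 1×micro: 3; S1 reads c0=1 → after 2×micro: -1 ⇒ (c0=3, c1=-1)
[Jacobi] macro 3: S0 reads c1=-1 → after 1×micro: -1; S1 reads c0=3 → after 2×micro: -3 ⇒ (c0=-1, c1=-3)
[Jacobi] macro 4: S0 reads c1=-3 → after 1×micro: 3; S1 reads c0=-1 → after 2×micro: 1 ⇒ (c0=3, c1=1)
[Gauss-Seidel] macro 1: S0 reads c1=1 → after 1×micro: 1; S1 reads c0=1 → after 2×micro: -1 ⇒ (c0=1, c1=-1)
[Gauss-Seidel] macro 2: S0 reads c1=-1 → after 1×micro: -1; S1 reads c0=-1 → after 2×micro: 1 ⇒ (c0=-1, c1=1)
[Gauss-Seidel] macro 3: S0 reads c1=1 → after 1×micro: 1; S1 reads c0=1 → after 2×micro: -1 ⇒ (c0=1, c1=-1)
[Gauss-Seidel] macro 4: S0 reads c1=-1 → after 1×micro: -1; S1 reads c0=-1 → after 2×micro: 1 ⇒ (c0=-1, c1=1)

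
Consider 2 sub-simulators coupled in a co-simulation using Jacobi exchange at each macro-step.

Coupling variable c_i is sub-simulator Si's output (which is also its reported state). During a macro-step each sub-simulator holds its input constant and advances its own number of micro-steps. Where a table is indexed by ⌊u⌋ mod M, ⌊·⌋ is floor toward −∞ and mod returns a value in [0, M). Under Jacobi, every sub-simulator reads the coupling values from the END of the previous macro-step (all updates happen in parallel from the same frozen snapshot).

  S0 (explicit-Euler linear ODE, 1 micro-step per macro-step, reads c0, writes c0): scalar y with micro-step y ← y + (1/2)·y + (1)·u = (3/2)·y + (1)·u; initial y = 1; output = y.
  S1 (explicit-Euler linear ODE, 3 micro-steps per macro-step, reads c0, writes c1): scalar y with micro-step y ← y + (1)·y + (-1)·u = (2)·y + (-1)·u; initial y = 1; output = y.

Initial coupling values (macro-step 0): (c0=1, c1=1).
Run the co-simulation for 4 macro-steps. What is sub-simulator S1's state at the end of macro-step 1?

macro 1: S0 reads c0=1 → after 1×micro: 5/2; S1 reads c0=1 → after 3×micro: 1 ⇒ (c0=5/2, c1=1)
macro 2: S0 reads c0=5/2 → after 1×micro: 25/4; S1 reads c0=5/2 → after 3×micro: -19/2 ⇒ (c0=25/4, c1=-19/2)
macro 3: S0 reads c0=25/4 → after 1×micro: 125/8; S1 reads c0=25/4 → after 3×micro: -479/4 ⇒ (c0=125/8, c1=-479/4)
macro 4: S0 reads c0=125/8 → after 1×micro: 625/16; S1 reads c0=125/8 → after 3×micro: -8539/8 ⇒ (c0=625/16, c1=-8539/8)

S1 state at macro-step 1 = 1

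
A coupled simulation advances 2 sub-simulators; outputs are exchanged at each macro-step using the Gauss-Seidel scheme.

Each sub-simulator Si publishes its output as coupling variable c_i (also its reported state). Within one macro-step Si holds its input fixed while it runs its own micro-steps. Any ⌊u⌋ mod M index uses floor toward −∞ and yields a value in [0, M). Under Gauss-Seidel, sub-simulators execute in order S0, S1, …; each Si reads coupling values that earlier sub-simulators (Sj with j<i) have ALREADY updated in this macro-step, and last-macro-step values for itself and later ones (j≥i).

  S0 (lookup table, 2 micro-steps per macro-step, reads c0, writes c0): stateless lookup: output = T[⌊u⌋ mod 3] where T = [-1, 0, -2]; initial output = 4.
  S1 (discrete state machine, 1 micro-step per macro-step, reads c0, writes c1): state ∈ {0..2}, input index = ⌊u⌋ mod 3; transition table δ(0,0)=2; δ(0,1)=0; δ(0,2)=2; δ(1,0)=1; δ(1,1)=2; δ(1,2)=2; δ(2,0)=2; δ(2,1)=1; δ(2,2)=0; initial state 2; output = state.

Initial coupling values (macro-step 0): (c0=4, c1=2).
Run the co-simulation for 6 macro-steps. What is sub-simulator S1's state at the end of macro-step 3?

S1 state at macro-step 3 = 0

macro 1: S0 reads c0=4 → after 2×micro: 0; S1 reads c0=0 → after 1×micro: 2 ⇒ (c0=0, c1=2)
macro 2: S0 reads c0=0 → after 2×micro: -1; S1 reads c0=-1 → after 1×micro: 0 ⇒ (c0=-1, c1=0)
macro 3: S0 reads c0=-1 → after 2×micro: -2; S1 reads c0=-2 → after 1×micro: 0 ⇒ (c0=-2, c1=0)
macro 4: S0 reads c0=-2 → after 2×micro: 0; S1 reads c0=0 → after 1×micro: 2 ⇒ (c0=0, c1=2)
macro 5: S0 reads c0=0 → after 2×micro: -1; S1 reads c0=-1 → after 1×micro: 0 ⇒ (c0=-1, c1=0)
macro 6: S0 reads c0=-1 → after 2×micro: -2; S1 reads c0=-2 → after 1×micro: 0 ⇒ (c0=-2, c1=0)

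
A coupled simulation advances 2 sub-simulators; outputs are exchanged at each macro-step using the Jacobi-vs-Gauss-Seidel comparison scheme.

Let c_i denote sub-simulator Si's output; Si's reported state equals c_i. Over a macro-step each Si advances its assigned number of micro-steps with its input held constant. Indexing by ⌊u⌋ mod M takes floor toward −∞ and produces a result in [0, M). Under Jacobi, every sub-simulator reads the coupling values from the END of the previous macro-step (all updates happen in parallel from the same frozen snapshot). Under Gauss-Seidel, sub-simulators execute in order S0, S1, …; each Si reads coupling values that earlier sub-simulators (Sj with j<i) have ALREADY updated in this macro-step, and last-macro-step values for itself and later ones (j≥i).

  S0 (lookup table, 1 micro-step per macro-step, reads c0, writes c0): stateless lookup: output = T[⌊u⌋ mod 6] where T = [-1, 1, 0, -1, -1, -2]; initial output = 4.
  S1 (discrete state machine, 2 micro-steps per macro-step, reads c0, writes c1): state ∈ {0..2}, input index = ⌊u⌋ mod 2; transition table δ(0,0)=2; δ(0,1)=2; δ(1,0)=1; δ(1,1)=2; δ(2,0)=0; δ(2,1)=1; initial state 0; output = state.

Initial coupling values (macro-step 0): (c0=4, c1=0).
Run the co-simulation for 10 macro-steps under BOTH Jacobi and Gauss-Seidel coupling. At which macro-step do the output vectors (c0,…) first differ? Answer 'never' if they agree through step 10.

first divergence at macro-step: 1

[Jacobi] macro 1: S0 reads c0=4 → after 1×micro: -1; S1 reads c0=4 → after 2×micro: 0 ⇒ (c0=-1, c1=0)
[Jacobi] macro 2: S0 reads c0=-1 → after 1×micro: -2; S1 reads c0=-1 → after 2×micro: 1 ⇒ (c0=-2, c1=1)
[Jacobi] macro 3: S0 reads c0=-2 → after 1×micro: -1; S1 reads c0=-2 → after 2×micro: 1 ⇒ (c0=-1, c1=1)
[Jacobi] macro 4: S0 reads c0=-1 → after 1×micro: -2; S1 reads c0=-1 → after 2×micro: 1 ⇒ (c0=-2, c1=1)
[Jacobi] macro 5: S0 reads c0=-2 → after 1×micro: -1; S1 reads c0=-2 → after 2×micro: 1 ⇒ (c0=-1, c1=1)
[Jacobi] macro 6: S0 reads c0=-1 → after 1×micro: -2; S1 reads c0=-1 → after 2×micro: 1 ⇒ (c0=-2, c1=1)
[Jacobi] macro 7: S0 reads c0=-2 → after 1×micro: -1; S1 reads c0=-2 → after 2×micro: 1 ⇒ (c0=-1, c1=1)
[Jacobi] macro 8: S0 reads c0=-1 → after 1×micro: -2; S1 reads c0=-1 → after 2×micro: 1 ⇒ (c0=-2, c1=1)
[Jacobi] macro 9: S0 reads c0=-2 → after 1×micro: -1; S1 reads c0=-2 → after 2×micro: 1 ⇒ (c0=-1, c1=1)
[Jacobi] macro 10: S0 reads c0=-1 → after 1×micro: -2; S1 reads c0=-1 → after 2×micro: 1 ⇒ (c0=-2, c1=1)
[Gauss-Seidel] macro 1: S0 reads c0=4 → after 1×micro: -1; S1 reads c0=-1 → after 2×micro: 1 ⇒ (c0=-1, c1=1)
[Gauss-Seidel] macro 2: S0 reads c0=-1 → after 1×micro: -2; S1 reads c0=-2 → after 2×micro: 1 ⇒ (c0=-2, c1=1)
[Gauss-Seidel] macro 3: S0 reads c0=-2 → after 1×micro: -1; S1 reads c0=-1 → after 2×micro: 1 ⇒ (c0=-1, c1=1)
[Gauss-Seidel] macro 4: S0 reads c0=-1 → after 1×micro: -2; S1 reads c0=-2 → after 2×micro: 1 ⇒ (c0=-2, c1=1)
[Gauss-Seidel] macro 5: S0 reads c0=-2 → after 1×micro: -1; S1 reads c0=-1 → after 2×micro: 1 ⇒ (c0=-1, c1=1)
[Gauss-Seidel] macro 6: S0 reads c0=-1 → after 1×micro: -2; S1 reads c0=-2 → after 2×micro: 1 ⇒ (c0=-2, c1=1)
[Gauss-Seidel] macro 7: S0 reads c0=-2 → after 1×micro: -1; S1 reads c0=-1 → after 2×micro: 1 ⇒ (c0=-1, c1=1)
[Gauss-Seidel] macro 8: S0 reads c0=-1 → after 1×micro: -2; S1 reads c0=-2 → after 2×micro: 1 ⇒ (c0=-2, c1=1)
[Gauss-Seidel] macro 9: S0 reads c0=-2 → after 1×micro: -1; S1 reads c0=-1 → after 2×micro: 1 ⇒ (c0=-1, c1=1)
[Gauss-Seidel] macro 10: S0 reads c0=-1 → after 1×micro: -2; S1 reads c0=-2 → after 2×micro: 1 ⇒ (c0=-2, c1=1)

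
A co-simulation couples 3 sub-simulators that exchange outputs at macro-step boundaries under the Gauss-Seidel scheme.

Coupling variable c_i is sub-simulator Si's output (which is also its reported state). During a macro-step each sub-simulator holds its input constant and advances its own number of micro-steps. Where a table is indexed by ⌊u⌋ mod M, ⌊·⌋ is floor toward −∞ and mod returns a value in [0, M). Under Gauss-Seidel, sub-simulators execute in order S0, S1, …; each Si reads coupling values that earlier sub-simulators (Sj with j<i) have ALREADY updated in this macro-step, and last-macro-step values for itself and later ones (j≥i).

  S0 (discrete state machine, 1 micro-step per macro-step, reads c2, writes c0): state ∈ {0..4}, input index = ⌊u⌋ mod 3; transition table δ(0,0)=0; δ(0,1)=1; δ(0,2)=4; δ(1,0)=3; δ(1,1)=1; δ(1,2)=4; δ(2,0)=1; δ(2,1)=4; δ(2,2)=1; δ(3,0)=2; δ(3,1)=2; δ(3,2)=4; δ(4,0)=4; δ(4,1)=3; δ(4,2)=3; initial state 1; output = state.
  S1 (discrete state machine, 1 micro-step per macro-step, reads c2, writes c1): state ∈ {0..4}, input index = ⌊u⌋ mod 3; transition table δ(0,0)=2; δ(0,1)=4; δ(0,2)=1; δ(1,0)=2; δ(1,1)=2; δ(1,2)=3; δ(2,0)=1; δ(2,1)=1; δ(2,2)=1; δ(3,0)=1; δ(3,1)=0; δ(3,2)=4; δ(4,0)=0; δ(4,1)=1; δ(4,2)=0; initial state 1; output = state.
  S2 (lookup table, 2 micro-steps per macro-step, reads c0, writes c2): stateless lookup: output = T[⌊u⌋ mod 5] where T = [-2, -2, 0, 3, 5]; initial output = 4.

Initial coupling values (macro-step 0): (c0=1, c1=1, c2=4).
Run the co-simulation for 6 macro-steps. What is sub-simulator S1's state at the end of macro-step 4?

macro 1: S0 reads c2=4 → after 1×micro: 1; S1 reads c2=4 → after 1×micro: 2; S2 reads c0=1 → after 2×micro: -2 ⇒ (c0=1, c1=2, c2=-2)
macro 2: S0 reads c2=-2 → after 1×micro: 1; S1 reads c2=-2 → after 1×micro: 1; S2 reads c0=1 → after 2×micro: -2 ⇒ (c0=1, c1=1, c2=-2)
macro 3: S0 reads c2=-2 → after 1×micro: 1; S1 reads c2=-2 → after 1×micro: 2; S2 reads c0=1 → after 2×micro: -2 ⇒ (c0=1, c1=2, c2=-2)
macro 4: S0 reads c2=-2 → after 1×micro: 1; S1 reads c2=-2 → after 1×micro: 1; S2 reads c0=1 → after 2×micro: -2 ⇒ (c0=1, c1=1, c2=-2)
macro 5: S0 reads c2=-2 → after 1×micro: 1; S1 reads c2=-2 → after 1×micro: 2; S2 reads c0=1 → after 2×micro: -2 ⇒ (c0=1, c1=2, c2=-2)
macro 6: S0 reads c2=-2 → after 1×micro: 1; S1 reads c2=-2 → after 1×micro: 1; S2 reads c0=1 → after 2×micro: -2 ⇒ (c0=1, c1=1, c2=-2)

S1 state at macro-step 4 = 1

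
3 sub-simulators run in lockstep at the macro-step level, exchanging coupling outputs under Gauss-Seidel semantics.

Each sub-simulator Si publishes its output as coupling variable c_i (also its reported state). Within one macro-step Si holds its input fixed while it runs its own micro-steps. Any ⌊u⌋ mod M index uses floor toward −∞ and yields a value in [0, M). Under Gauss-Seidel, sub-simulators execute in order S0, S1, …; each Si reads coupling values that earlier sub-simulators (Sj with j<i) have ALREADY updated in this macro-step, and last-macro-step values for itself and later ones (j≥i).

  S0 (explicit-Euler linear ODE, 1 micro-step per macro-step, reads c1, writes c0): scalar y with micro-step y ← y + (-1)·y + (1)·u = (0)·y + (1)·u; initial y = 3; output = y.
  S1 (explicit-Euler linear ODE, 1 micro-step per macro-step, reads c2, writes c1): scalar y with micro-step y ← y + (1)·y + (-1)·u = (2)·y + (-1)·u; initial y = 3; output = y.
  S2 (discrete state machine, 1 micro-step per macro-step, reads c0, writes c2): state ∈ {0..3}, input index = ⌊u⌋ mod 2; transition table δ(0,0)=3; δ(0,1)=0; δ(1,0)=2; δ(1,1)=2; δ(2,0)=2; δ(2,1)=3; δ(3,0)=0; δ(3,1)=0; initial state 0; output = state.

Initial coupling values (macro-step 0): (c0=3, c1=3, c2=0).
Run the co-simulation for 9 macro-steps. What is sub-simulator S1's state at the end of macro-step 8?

macro 1: S0 reads c1=3 → after 1×micro: 3; S1 reads c2=0 → after 1×micro: 6; S2 reads c0=3 → after 1×micro: 0 ⇒ (c0=3, c1=6, c2=0)
macro 2: S0 reads c1=6 → after 1×micro: 6; S1 reads c2=0 → after 1×micro: 12; S2 reads c0=6 → after 1×micro: 3 ⇒ (c0=6, c1=12, c2=3)
macro 3: S0 reads c1=12 → after 1×micro: 12; S1 reads c2=3 → after 1×micro: 21; S2 reads c0=12 → after 1×micro: 0 ⇒ (c0=12, c1=21, c2=0)
macro 4: S0 reads c1=21 → after 1×micro: 21; S1 reads c2=0 → after 1×micro: 42; S2 reads c0=21 → after 1×micro: 0 ⇒ (c0=21, c1=42, c2=0)
macro 5: S0 reads c1=42 → after 1×micro: 42; S1 reads c2=0 → after 1×micro: 84; S2 reads c0=42 → after 1×micro: 3 ⇒ (c0=42, c1=84, c2=3)
macro 6: S0 reads c1=84 → after 1×micro: 84; S1 reads c2=3 → after 1×micro: 165; S2 reads c0=84 → after 1×micro: 0 ⇒ (c0=84, c1=165, c2=0)
macro 7: S0 reads c1=165 → after 1×micro: 165; S1 reads c2=0 → after 1×micro: 330; S2 reads c0=165 → after 1×micro: 0 ⇒ (c0=165, c1=330, c2=0)
macro 8: S0 reads c1=330 → after 1×micro: 330; S1 reads c2=0 → after 1×micro: 660; S2 reads c0=330 → after 1×micro: 3 ⇒ (c0=330, c1=660, c2=3)
macro 9: S0 reads c1=660 → after 1×micro: 660; S1 reads c2=3 → after 1×micro: 1317; S2 reads c0=660 → after 1×micro: 0 ⇒ (c0=660, c1=1317, c2=0)

S1 state at macro-step 8 = 660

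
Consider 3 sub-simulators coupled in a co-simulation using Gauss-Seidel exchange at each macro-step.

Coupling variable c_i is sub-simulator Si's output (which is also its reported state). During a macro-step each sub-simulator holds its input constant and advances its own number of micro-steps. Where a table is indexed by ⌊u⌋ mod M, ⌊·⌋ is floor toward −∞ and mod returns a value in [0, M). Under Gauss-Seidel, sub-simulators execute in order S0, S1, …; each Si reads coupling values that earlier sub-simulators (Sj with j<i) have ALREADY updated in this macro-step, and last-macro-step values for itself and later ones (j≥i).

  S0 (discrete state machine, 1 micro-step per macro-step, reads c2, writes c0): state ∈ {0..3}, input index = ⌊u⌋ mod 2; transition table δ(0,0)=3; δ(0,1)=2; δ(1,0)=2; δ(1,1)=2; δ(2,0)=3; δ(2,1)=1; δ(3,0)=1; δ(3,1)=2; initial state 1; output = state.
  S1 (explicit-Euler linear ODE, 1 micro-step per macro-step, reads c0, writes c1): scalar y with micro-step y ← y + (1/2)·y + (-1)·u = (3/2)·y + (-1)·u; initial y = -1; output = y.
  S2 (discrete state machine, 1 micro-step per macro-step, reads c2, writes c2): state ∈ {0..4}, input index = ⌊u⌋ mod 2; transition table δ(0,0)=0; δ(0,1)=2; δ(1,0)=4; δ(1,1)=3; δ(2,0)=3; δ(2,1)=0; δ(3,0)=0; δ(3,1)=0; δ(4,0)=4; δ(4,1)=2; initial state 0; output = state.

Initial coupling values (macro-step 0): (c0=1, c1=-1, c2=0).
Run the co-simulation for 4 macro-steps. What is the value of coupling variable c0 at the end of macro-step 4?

macro 1: S0 reads c2=0 → after 1×micro: 2; S1 reads c0=2 → after 1×micro: -7/2; S2 reads c2=0 → after 1×micro: 0 ⇒ (c0=2, c1=-7/2, c2=0)
macro 2: S0 reads c2=0 → after 1×micro: 3; S1 reads c0=3 → after 1×micro: -33/4; S2 reads c2=0 → after 1×micro: 0 ⇒ (c0=3, c1=-33/4, c2=0)
macro 3: S0 reads c2=0 → after 1×micro: 1; S1 reads c0=1 → after 1×micro: -107/8; S2 reads c2=0 → after 1×micro: 0 ⇒ (c0=1, c1=-107/8, c2=0)
macro 4: S0 reads c2=0 → after 1×micro: 2; S1 reads c0=2 → after 1×micro: -353/16; S2 reads c2=0 → after 1×micro: 0 ⇒ (c0=2, c1=-353/16, c2=0)

c0 at macro-step 4 = 2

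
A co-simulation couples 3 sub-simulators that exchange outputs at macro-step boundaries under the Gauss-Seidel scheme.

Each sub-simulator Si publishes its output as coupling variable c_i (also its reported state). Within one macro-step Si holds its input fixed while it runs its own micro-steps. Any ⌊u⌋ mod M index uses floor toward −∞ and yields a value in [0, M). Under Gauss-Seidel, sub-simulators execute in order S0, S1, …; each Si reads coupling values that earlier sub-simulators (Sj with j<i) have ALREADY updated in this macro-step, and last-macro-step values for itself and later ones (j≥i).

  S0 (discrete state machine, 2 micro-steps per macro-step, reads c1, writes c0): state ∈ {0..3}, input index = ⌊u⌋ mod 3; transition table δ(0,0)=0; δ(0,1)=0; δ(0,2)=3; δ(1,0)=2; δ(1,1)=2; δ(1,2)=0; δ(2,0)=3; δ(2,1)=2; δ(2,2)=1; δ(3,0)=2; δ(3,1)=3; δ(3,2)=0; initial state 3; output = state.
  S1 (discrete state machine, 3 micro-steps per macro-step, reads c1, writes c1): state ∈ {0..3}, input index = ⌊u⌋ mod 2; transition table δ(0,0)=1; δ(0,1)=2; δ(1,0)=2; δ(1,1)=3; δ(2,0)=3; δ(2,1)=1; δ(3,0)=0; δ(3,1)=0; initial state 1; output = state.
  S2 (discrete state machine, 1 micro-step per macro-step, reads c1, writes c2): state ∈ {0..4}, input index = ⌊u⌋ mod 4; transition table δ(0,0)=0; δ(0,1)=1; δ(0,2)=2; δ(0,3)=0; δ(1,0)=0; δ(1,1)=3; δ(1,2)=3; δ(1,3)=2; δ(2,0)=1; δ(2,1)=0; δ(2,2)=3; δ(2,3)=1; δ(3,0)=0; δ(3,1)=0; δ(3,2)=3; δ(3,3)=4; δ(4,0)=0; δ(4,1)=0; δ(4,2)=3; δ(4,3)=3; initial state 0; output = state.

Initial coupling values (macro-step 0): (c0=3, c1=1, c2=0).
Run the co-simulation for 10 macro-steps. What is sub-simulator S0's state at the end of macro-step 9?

S0 state at macro-step 9 = 3

macro 1: S0 reads c1=1 → after 2×micro: 3; S1 reads c1=1 → after 3×micro: 2; S2 reads c1=2 → after 1×micro: 2 ⇒ (c0=3, c1=2, c2=2)
macro 2: S0 reads c1=2 → after 2×micro: 3; S1 reads c1=2 → after 3×micro: 1; S2 reads c1=1 → after 1×micro: 0 ⇒ (c0=3, c1=1, c2=0)
macro 3: S0 reads c1=1 → after 2×micro: 3; S1 reads c1=1 → after 3×micro: 2; S2 reads c1=2 → after 1×micro: 2 ⇒ (c0=3, c1=2, c2=2)
macro 4: S0 reads c1=2 → after 2×micro: 3; S1 reads c1=2 → after 3×micro: 1; S2 reads c1=1 → after 1×micro: 0 ⇒ (c0=3, c1=1, c2=0)
macro 5: S0 reads c1=1 → after 2×micro: 3; S1 reads c1=1 → after 3×micro: 2; S2 reads c1=2 → after 1×micro: 2 ⇒ (c0=3, c1=2, c2=2)
macro 6: S0 reads c1=2 → after 2×micro: 3; S1 reads c1=2 → after 3×micro: 1; S2 reads c1=1 → after 1×micro: 0 ⇒ (c0=3, c1=1, c2=0)
macro 7: S0 reads c1=1 → after 2×micro: 3; S1 reads c1=1 → after 3×micro: 2; S2 reads c1=2 → after 1×micro: 2 ⇒ (c0=3, c1=2, c2=2)
macro 8: S0 reads c1=2 → after 2×micro: 3; S1 reads c1=2 → after 3×micro: 1; S2 reads c1=1 → after 1×micro: 0 ⇒ (c0=3, c1=1, c2=0)
macro 9: S0 reads c1=1 → after 2×micro: 3; S1 reads c1=1 → after 3×micro: 2; S2 reads c1=2 → after 1×micro: 2 ⇒ (c0=3, c1=2, c2=2)
macro 10: S0 reads c1=2 → after 2×micro: 3; S1 reads c1=2 → after 3×micro: 1; S2 reads c1=1 → after 1×micro: 0 ⇒ (c0=3, c1=1, c2=0)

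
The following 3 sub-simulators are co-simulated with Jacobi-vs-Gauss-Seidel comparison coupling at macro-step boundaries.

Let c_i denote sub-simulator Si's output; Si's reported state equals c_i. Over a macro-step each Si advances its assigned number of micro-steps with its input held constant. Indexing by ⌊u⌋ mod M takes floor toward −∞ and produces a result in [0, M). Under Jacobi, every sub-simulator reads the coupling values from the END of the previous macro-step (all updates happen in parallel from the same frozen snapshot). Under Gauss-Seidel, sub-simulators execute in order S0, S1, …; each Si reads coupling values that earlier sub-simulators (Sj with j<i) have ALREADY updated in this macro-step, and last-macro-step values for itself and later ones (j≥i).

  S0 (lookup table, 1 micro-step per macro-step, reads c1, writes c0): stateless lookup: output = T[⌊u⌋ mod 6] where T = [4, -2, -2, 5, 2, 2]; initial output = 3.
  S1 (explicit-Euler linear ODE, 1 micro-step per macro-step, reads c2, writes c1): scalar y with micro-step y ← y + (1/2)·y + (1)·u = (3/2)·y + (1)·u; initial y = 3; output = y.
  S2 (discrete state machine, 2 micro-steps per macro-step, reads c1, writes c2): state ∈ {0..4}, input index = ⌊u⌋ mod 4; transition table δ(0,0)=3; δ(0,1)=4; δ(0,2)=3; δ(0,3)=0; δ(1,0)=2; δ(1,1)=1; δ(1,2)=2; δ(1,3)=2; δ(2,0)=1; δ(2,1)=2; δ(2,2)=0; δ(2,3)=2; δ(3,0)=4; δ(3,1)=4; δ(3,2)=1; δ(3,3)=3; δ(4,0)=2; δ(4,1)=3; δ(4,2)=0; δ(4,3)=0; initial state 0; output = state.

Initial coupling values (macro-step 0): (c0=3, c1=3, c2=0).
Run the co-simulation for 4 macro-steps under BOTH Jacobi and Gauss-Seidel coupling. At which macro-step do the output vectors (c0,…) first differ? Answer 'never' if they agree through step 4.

[Jacobi] macro 1: S0 reads c1=3 → after 1×micro: 5; S1 reads c2=0 → after 1×micro: 9/2; S2 reads c1=3 → after 2×micro: 0 ⇒ (c0=5, c1=9/2, c2=0)
[Jacobi] macro 2: S0 reads c1=9/2 → after 1×micro: 2; S1 reads c2=0 → after 1×micro: 27/4; S2 reads c1=9/2 → after 2×micro: 4 ⇒ (c0=2, c1=27/4, c2=4)
[Jacobi] macro 3: S0 reads c1=27/4 → after 1×micro: 4; S1 reads c2=4 → after 1×micro: 113/8; S2 reads c1=27/4 → after 2×micro: 3 ⇒ (c0=4, c1=113/8, c2=3)
[Jacobi] macro 4: S0 reads c1=113/8 → after 1×micro: -2; S1 reads c2=3 → after 1×micro: 387/16; S2 reads c1=113/8 → after 2×micro: 2 ⇒ (c0=-2, c1=387/16, c2=2)
[Gauss-Seidel] macro 1: S0 reads c1=3 → after 1×micro: 5; S1 reads c2=0 → after 1×micro: 9/2; S2 reads c1=9/2 → after 2×micro: 4 ⇒ (c0=5, c1=9/2, c2=4)
[Gauss-Seidel] macro 2: S0 reads c1=9/2 → after 1×micro: 2; S1 reads c2=4 → after 1×micro: 43/4; S2 reads c1=43/4 → after 2×micro: 3 ⇒ (c0=2, c1=43/4, c2=3)
[Gauss-Seidel] macro 3: S0 reads c1=43/4 → after 1×micro: 2; S1 reads c2=3 → after 1×micro: 153/8; S2 reads c1=153/8 → after 2×micro: 3 ⇒ (c0=2, c1=153/8, c2=3)
[Gauss-Seidel] macro 4: S0 reads c1=153/8 → after 1×micro: -2; S1 reads c2=3 → after 1×micro: 507/16; S2 reads c1=507/16 → after 2×micro: 3 ⇒ (c0=-2, c1=507/16, c2=3)

first divergence at macro-step: 1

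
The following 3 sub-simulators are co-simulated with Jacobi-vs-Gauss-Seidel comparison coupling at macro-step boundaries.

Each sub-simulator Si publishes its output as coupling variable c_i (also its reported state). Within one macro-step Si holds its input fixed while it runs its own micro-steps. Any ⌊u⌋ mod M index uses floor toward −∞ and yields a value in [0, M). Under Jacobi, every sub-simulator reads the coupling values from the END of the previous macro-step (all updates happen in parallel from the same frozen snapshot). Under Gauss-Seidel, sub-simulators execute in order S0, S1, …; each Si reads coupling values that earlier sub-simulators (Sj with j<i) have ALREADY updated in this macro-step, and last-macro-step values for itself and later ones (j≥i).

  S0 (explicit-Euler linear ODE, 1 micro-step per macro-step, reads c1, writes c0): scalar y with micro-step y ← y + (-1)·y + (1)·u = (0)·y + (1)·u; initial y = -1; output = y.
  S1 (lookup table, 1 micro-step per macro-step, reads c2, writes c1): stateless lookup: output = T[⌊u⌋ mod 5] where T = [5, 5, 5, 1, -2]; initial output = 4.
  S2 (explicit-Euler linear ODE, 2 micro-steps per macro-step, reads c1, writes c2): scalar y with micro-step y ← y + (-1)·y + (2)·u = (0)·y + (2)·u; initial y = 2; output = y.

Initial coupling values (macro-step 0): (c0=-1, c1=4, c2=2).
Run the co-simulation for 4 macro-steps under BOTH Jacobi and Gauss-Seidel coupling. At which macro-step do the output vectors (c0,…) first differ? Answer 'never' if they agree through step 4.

first divergence at macro-step: 1

[Jacobi] macro 1: S0 reads c1=4 → after 1×micro: 4; S1 reads c2=2 → after 1×micro: 5; S2 reads c1=4 → after 2×micro: 8 ⇒ (c0=4, c1=5, c2=8)
[Jacobi] macro 2: S0 reads c1=5 → after 1×micro: 5; S1 reads c2=8 → after 1×micro: 1; S2 reads c1=5 → after 2×micro: 10 ⇒ (c0=5, c1=1, c2=10)
[Jacobi] macro 3: S0 reads c1=1 → after 1×micro: 1; S1 reads c2=10 → after 1×micro: 5; S2 reads c1=1 → after 2×micro: 2 ⇒ (c0=1, c1=5, c2=2)
[Jacobi] macro 4: S0 reads c1=5 → after 1×micro: 5; S1 reads c2=2 → after 1×micro: 5; S2 reads c1=5 → after 2×micro: 10 ⇒ (c0=5, c1=5, c2=10)
[Gauss-Seidel] macro 1: S0 reads c1=4 → after 1×micro: 4; S1 reads c2=2 → after 1×micro: 5; S2 reads c1=5 → after 2×micro: 10 ⇒ (c0=4, c1=5, c2=10)
[Gauss-Seidel] macro 2: S0 reads c1=5 → after 1×micro: 5; S1 reads c2=10 → after 1×micro: 5; S2 reads c1=5 → after 2×micro: 10 ⇒ (c0=5, c1=5, c2=10)
[Gauss-Seidel] macro 3: S0 reads c1=5 → after 1×micro: 5; S1 reads c2=10 → after 1×micro: 5; S2 reads c1=5 → after 2×micro: 10 ⇒ (c0=5, c1=5, c2=10)
[Gauss-Seidel] macro 4: S0 reads c1=5 → after 1×micro: 5; S1 reads c2=10 → after 1×micro: 5; S2 reads c1=5 → after 2×micro: 10 ⇒ (c0=5, c1=5, c2=10)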